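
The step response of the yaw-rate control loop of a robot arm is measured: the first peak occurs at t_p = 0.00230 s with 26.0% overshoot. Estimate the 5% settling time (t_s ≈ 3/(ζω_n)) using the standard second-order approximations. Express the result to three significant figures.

The overshoot fixes ζ = −ln(OS)/√(π²+ln²(OS)) = 0.394.
t_p = π/ω_d ⇒ ω_d = 1370 rad/s; then ω_n = ω_d/√(1−ζ²) = 1490 rad/s.
t_s ≈ 3/(ζω_n) = 3/(0.394·1490) = 0.00512 s.

t_s ≈ 0.00512 s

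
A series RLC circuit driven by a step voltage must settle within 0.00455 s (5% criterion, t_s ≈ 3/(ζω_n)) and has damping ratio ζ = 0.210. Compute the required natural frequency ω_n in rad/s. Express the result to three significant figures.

ω_n ≈ 3140 rad/s

Rearranging t_s ≈ 3/(ζω_n) gives ω_n = 3/(ζ·t_s) = 3/(0.210 × 0.00455) = 3140 rad/s.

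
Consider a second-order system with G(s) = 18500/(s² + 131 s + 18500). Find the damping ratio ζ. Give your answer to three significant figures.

ζ ≈ 0.482

Matching coefficients with s² + 2ζω_n s + ω_n² gives ω_n² = 18500 ⇒ ω_n = 136 rad/s, and ζ = 131/(2ω_n) = 0.482.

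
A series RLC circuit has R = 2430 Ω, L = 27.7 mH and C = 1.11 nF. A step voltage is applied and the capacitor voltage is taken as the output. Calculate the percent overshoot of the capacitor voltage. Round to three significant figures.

%OS ≈ 45.5%

For a series RLC circuit (capacitor voltage as output), ω_n = 1/√(LC) = 1/√(27.7 mH · 1.11 nF) = 180000 rad/s.
ζ = (R/2)·√(C/L) = (2430/2)·√(1.11 nF/27.7 mH) = 0.243.
%OS = 100 e^{−πζ/√(1−ζ²)} with ζ = 0.243 gives 45.5%.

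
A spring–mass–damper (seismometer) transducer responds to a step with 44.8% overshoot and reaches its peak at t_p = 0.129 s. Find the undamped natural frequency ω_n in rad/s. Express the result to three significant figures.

From the overshoot, ζ = −ln(OS)/√(π²+ln²(OS)) = 0.248.
t_p = π/ω_d ⇒ ω_d = 24.4 rad/s; then ω_n = ω_d/√(1−ζ²) = 25.1 rad/s.

ω_n ≈ 25.1 rad/s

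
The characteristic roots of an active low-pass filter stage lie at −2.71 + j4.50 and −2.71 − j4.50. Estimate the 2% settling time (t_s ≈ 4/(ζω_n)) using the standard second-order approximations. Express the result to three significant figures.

t_s ≈ 1.48 s

For poles at −σ ± jω_d, ζω_n = σ = 2.71, so t_s ≈ 4/σ = 1.48 s.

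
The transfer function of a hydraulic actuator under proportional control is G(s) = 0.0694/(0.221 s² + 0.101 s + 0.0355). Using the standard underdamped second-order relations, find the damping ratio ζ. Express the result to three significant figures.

Dividing through by 0.221: denominator becomes s² + 0.4570 s + 0.1606.
So ω_n = √0.1606 = 0.401 rad/s and ζ = 0.4570/(2·0.401) = 0.570.

ζ ≈ 0.570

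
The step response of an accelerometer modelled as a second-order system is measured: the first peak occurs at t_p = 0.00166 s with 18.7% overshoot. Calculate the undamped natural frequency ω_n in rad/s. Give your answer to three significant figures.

The overshoot fixes ζ = −ln(OS)/√(π²+ln²(OS)) = 0.471.
t_p = π/ω_d ⇒ ω_d = 1890 rad/s; then ω_n = ω_d/√(1−ζ²) = 2150 rad/s.

ω_n ≈ 2150 rad/s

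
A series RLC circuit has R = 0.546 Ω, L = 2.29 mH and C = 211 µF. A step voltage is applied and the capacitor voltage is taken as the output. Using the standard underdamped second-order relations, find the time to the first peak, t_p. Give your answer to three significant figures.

For a series RLC circuit (capacitor voltage as output), ω_n = 1/√(LC) = 1/√(2.29 mH · 211 µF) = 1440 rad/s.
ζ = (R/2)·√(C/L) = (0.546/2)·√(211 µF/2.29 mH) = 0.0829.
ω_d = 1440·√(1 − 0.0829²) = 1430 rad/s. t_p = π/ω_d = 0.00219 s.

t_p ≈ 0.00219 s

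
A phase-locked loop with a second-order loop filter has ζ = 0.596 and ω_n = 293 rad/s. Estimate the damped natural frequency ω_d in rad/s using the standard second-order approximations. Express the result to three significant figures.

ω_d ≈ 235 rad/s

ω_d = ω_n√(1−ζ²) = 293·√0.645 = 235 rad/s.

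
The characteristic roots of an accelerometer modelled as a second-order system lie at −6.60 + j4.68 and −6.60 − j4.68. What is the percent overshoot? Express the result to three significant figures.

The poles are at −σ ± jω_d with σ = 6.60 and ω_d = 4.68, so ω_n = √(σ²+ω_d²) = 8.09 rad/s and ζ = σ/ω_n = 0.816.
Overshoot: exp(−π·0.816/√(1−0.816²)) = 0.0119, i.e. 1.19%.

%OS ≈ 1.19%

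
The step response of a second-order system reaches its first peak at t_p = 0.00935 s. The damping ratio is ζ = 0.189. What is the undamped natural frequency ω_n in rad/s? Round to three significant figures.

ω_n ≈ 342 rad/s

Peak time t_p = π/ω_d, so ω_d = π/t_p = π/0.00935 = 336 rad/s.
ω_n = ω_d/√(1−ζ²) = 336/√0.964 = 342 rad/s.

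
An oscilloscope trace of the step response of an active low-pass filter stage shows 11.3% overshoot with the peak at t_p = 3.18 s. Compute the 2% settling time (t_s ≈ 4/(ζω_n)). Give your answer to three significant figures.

The overshoot fixes ζ = −ln(OS)/√(π²+ln²(OS)) = 0.570.
From t_p = π/ω_d, ω_d = π/3.18 = 0.988 rad/s, so ω_n = ω_d/√(1−ζ²) = 1.20 rad/s.
t_s ≈ 4/(ζω_n) = 4/(0.570·1.20) = 5.83 s.

t_s ≈ 5.83 s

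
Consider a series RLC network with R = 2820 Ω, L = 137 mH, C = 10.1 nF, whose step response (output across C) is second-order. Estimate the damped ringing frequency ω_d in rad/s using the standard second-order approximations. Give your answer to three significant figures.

For a series RLC circuit (capacitor voltage as output), ω_n = 1/√(LC) = 1/√(137 mH · 10.1 nF) = 26900 rad/s.
ζ = (R/2)·√(C/L) = (2820/2)·√(10.1 nF/137 mH) = 0.383.
The damped frequency ω_d = ω_n√(1−ζ²) = 24800 rad/s.

ω_d ≈ 24800 rad/s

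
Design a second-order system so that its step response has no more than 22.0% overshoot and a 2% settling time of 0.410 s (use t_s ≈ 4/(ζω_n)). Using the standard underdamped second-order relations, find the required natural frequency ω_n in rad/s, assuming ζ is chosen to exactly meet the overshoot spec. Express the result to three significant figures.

ζ = −ln(OS)/√(π² + (ln OS)²). With OS = 0.220, ln OS = −1.514 and ζ = 1.514/3.487 = 0.434.
Then ω_n = 4/(ζ t_s) = 4/(0.434 × 0.410) = 22.5 rad/s.

ω_n ≈ 22.5 rad/s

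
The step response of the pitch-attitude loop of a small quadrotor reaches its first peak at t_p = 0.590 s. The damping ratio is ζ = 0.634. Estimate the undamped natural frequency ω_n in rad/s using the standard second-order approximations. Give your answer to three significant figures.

Peak time t_p = π/ω_d, so ω_d = π/t_p = π/0.590 = 5.32 rad/s.
ω_n = ω_d/√(1−ζ²) = 5.32/√0.598 = 6.89 rad/s.

ω_n ≈ 6.89 rad/s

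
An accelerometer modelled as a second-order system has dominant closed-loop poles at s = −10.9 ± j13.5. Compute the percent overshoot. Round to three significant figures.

%OS ≈ 7.91%

The poles are at −σ ± jω_d with σ = 10.9 and ω_d = 13.5, so ω_n = √(σ²+ω_d²) = 17.4 rad/s and ζ = σ/ω_n = 0.628.
%OS = 100·exp(−πζ/√(1−ζ²)) = 7.91%.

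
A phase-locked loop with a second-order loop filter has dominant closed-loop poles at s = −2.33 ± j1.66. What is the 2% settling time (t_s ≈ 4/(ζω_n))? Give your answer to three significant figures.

For poles at −σ ± jω_d, ζω_n = σ = 2.33, so t_s ≈ 4/σ = 1.72 s.

t_s ≈ 1.72 s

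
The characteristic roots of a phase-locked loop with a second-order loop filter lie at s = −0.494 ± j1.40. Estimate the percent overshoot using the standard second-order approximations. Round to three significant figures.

With σ = 0.494, ω_d = 1.40: ω_n = √(σ²+ω_d²) = 1.48 rad/s, ζ = σ/ω_n = 0.333.
%OS = 100·exp(−πζ/√(1−ζ²)) = 33.0%.

%OS ≈ 33.0%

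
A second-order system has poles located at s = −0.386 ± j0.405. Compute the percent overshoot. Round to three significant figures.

%OS ≈ 5.01%

With σ = 0.386, ω_d = 0.405: ω_n = √(σ²+ω_d²) = 0.559 rad/s, ζ = σ/ω_n = 0.690.
%OS = 100·exp(−πζ/√(1−ζ²)) = 5.01%.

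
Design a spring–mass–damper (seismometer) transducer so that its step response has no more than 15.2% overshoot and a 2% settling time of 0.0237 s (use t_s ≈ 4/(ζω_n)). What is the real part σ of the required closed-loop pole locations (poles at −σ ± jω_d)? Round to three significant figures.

The settling-time spec alone fixes σ = ζω_n = 4/t_s = 4/0.0237 = 169.
(Overshoot then fixes ζ = 0.514 and hence ω_d = σ·√(1−ζ²)/ζ = 281 rad/s.)

σ ≈ 169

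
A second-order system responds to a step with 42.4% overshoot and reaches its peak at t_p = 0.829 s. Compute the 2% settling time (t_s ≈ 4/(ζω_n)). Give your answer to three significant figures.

The overshoot fixes ζ = −ln(OS)/√(π²+ln²(OS)) = 0.263.
From t_p = π/ω_d, ω_d = π/0.829 = 3.79 rad/s, so ω_n = ω_d/√(1−ζ²) = 3.93 rad/s.
t_s ≈ 4/(ζω_n) = 4/(0.263·3.93) = 3.86 s.

t_s ≈ 3.86 s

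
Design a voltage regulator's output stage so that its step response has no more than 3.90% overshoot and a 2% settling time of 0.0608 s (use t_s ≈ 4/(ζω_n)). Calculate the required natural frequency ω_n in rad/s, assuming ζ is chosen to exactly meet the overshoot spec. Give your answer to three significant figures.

ω_n ≈ 91.6 rad/s

ζ = −ln(OS)/√(π² + (ln OS)²). With OS = 0.0390, ln OS = −3.244 and ζ = 3.244/4.516 = 0.718.
From t_s ≈ 4/(ζω_n): ω_n = 4/(ζ·t_s) = 4/(0.718·0.0608) = 91.6 rad/s.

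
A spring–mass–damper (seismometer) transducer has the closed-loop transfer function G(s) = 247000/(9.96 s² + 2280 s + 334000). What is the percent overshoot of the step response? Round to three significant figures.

Dividing through by 9.96: denominator becomes s² + 228.9 s + 33530.
So ω_n = √33530 = 183 rad/s and ζ = 228.9/(2·183) = 0.625.
Overshoot: exp(−π·0.625/√(1−0.625²)) = 0.0808, i.e. 8.08%.

%OS ≈ 8.08%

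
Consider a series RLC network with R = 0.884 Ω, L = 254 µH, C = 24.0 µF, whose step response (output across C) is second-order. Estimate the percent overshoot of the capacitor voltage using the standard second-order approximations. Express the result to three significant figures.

%OS ≈ 65.0%

For a series RLC circuit (capacitor voltage as output), ω_n = 1/√(LC) = 1/√(254 µH · 24.0 µF) = 12800 rad/s.
ζ = (R/2)·√(C/L) = (0.884/2)·√(24.0 µF/254 µH) = 0.136.
Overshoot: exp(−π·0.136/√(1−0.136²)) = 0.650, i.e. 65.0%.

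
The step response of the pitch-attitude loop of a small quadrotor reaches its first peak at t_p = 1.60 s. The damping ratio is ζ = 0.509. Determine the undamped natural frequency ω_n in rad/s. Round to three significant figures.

Peak time t_p = π/ω_d, so ω_d = π/t_p = π/1.60 = 1.96 rad/s.
ω_n = ω_d/√(1−ζ²) = 1.96/√0.741 = 2.28 rad/s.

ω_n ≈ 2.28 rad/s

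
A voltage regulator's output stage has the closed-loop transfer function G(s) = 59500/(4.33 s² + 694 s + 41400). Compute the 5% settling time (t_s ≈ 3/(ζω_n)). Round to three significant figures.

Dividing through by 4.33: denominator becomes s² + 160.3 s + 9561.
So ω_n = √9561 = 97.8 rad/s and ζ = 160.3/(2·97.8) = 0.820.
t_s ≈ 3/(ζω_n) = 0.0374 s.

t_s ≈ 0.0374 s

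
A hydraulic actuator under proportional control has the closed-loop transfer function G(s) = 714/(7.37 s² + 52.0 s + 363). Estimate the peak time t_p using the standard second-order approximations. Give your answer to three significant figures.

Dividing through by 7.37: denominator becomes s² + 7.056 s + 49.25.
So ω_n = √49.25 = 7.02 rad/s and ζ = 7.056/(2·7.02) = 0.503.
ω_d = 7.02·√(1 − 0.503²) = 6.07 rad/s. t_p = π/ω_d = 0.518 s.

t_p ≈ 0.518 s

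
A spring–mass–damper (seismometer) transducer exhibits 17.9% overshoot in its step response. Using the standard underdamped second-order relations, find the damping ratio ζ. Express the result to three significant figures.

Inverting the overshoot relation: ζ = |ln 0.179|/√(π² + ln²0.179) = 0.480.

ζ ≈ 0.480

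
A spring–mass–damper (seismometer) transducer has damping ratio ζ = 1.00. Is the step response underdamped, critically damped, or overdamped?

critically damped

Since ζ = 1, the system is critically damped.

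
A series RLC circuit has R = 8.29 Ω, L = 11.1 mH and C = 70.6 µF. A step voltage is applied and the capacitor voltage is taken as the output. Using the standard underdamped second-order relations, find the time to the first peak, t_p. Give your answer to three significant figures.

For a series RLC circuit (capacitor voltage as output), ω_n = 1/√(LC) = 1/√(11.1 mH · 70.6 µF) = 1130 rad/s.
ζ = (R/2)·√(C/L) = (8.29/2)·√(70.6 µF/11.1 mH) = 0.331.
ω_d = 1130·√(1 − 0.331²) = 1070 rad/s. t_p = π/ω_d = 0.00295 s.

t_p ≈ 0.00295 s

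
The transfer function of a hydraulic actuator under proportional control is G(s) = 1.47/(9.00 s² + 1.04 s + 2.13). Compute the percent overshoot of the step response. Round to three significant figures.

Dividing through by 9.00: denominator becomes s² + 0.1156 s + 0.2367.
So ω_n = √0.2367 = 0.486 rad/s and ζ = 0.1156/(2·0.486) = 0.119.
%OS = 100·exp(−πζ/√(1−ζ²)) = 68.7%.

%OS ≈ 68.7%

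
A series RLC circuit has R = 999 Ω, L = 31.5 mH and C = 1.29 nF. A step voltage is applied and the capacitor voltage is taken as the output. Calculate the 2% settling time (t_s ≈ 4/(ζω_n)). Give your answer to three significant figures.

For a series RLC circuit (capacitor voltage as output), ω_n = 1/√(LC) = 1/√(31.5 mH · 1.29 nF) = 157000 rad/s.
ζ = (R/2)·√(C/L) = (999/2)·√(1.29 nF/31.5 mH) = 0.101.
t_s ≈ 4/(ζω_n) = 0.000252 s.

t_s ≈ 0.000252 s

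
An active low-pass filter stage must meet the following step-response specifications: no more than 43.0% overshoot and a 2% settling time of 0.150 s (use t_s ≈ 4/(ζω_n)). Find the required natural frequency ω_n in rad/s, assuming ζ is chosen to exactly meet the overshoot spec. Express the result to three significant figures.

ω_n ≈ 103 rad/s

From %OS = 100·exp(−πζ/√(1−ζ²)), invert to get ζ = −ln(OS)/√(π² + ln²(OS)) with OS = 0.430.
−ln 0.430 = 0.8440, so ζ = 0.8440/√(π² + 0.7123) = 0.259.
Then ω_n = 4/(ζ t_s) = 4/(0.259 × 0.150) = 103 rad/s.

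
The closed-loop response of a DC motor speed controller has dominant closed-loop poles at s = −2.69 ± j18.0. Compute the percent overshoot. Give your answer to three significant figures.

%OS ≈ 62.5%

|pole| = ω_n = √(2.69² + 18.0²) = 18.2 rad/s; ζ = cos θ = σ/ω_n = 0.148.
%OS = 100·exp(−πζ/√(1−ζ²)) = 62.5%.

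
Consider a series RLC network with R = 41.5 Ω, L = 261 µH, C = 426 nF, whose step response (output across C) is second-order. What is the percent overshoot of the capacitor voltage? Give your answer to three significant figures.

%OS ≈ 0.798%

For a series RLC circuit (capacitor voltage as output), ω_n = 1/√(LC) = 1/√(261 µH · 426 nF) = 94800 rad/s.
ζ = (R/2)·√(C/L) = (41.5/2)·√(426 nF/261 µH) = 0.838.
%OS = 100·exp(−πζ/√(1−ζ²)) = 0.798%.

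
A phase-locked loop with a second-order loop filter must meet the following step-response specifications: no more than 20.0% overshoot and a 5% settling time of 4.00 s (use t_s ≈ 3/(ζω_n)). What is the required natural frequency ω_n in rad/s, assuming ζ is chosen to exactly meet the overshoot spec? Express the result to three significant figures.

From %OS = 100·exp(−πζ/√(1−ζ²)), invert to get ζ = −ln(OS)/√(π² + ln²(OS)) with OS = 0.200.
−ln 0.200 = 1.609, so ζ = 1.609/√(π² + 2.590) = 0.456.
Then ω_n = 3/(ζ t_s) = 3/(0.456 × 4.00) = 1.64 rad/s.

ω_n ≈ 1.64 rad/s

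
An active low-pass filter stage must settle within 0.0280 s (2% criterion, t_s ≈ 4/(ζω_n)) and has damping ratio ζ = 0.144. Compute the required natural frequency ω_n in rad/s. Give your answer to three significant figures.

Rearranging t_s ≈ 4/(ζω_n) gives ω_n = 4/(ζ·t_s) = 4/(0.144 × 0.0280) = 992 rad/s.

ω_n ≈ 992 rad/s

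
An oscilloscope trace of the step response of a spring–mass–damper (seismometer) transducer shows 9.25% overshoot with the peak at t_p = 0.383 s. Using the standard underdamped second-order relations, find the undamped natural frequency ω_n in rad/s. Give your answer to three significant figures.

The overshoot fixes ζ = −ln(OS)/√(π²+ln²(OS)) = 0.604.
From t_p = π/ω_d, ω_d = π/0.383 = 8.20 rad/s, so ω_n = ω_d/√(1−ζ²) = 10.3 rad/s.

ω_n ≈ 10.3 rad/s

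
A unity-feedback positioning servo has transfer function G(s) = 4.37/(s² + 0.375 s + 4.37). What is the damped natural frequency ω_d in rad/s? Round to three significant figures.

ω_d ≈ 2.08 rad/s

Comparing the denominator to s² + 2ζω_n s + ω_n²: ω_n = √4.37 = 2.09 rad/s, and 2ζω_n = 0.375 so ζ = 0.375/(2·2.09) = 0.0897.
ω_d = 2.09·√(1 − 0.0897²) = 2.08 rad/s.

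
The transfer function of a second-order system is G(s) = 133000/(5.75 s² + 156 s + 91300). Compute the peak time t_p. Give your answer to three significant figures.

Dividing through by 5.75: denominator becomes s² + 27.13 s + 15880.
So ω_n = √15880 = 126 rad/s and ζ = 27.13/(2·126) = 0.108.
The damped frequency ω_d = ω_n√(1−ζ²) = 125 rad/s. t_p = π/ω_d = 0.0251 s.

t_p ≈ 0.0251 s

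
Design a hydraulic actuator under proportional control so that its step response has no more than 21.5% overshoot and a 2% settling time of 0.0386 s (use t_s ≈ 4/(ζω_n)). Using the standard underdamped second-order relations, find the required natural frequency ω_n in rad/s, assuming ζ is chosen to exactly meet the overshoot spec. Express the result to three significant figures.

Inverting the overshoot relation: ζ = |ln 0.215|/√(π² + ln²0.215) = 0.439.
Then ω_n = 4/(ζ t_s) = 4/(0.439 × 0.0386) = 236 rad/s.

ω_n ≈ 236 rad/s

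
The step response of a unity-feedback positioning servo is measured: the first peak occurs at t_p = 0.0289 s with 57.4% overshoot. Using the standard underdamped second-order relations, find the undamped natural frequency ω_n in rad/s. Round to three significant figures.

ω_n ≈ 110 rad/s

ζ from %OS: ζ = |ln 0.574|/√(π²+ln²0.574) = 0.174.
t_p = π/ω_d ⇒ ω_d = 109 rad/s; then ω_n = ω_d/√(1−ζ²) = 110 rad/s.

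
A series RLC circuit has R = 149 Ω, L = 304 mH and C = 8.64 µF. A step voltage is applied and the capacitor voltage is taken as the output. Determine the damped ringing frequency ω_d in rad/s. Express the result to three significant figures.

ω_d ≈ 566 rad/s

For a series RLC circuit (capacitor voltage as output), ω_n = 1/√(LC) = 1/√(304 mH · 8.64 µF) = 617 rad/s.
ζ = (R/2)·√(C/L) = (149/2)·√(8.64 µF/304 mH) = 0.397.
The damped frequency ω_d = ω_n√(1−ζ²) = 566 rad/s.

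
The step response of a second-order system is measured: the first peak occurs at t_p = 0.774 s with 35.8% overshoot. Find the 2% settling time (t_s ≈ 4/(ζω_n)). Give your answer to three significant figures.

The overshoot fixes ζ = −ln(OS)/√(π²+ln²(OS)) = 0.311.
From t_p = π/ω_d, ω_d = π/0.774 = 4.06 rad/s, so ω_n = ω_d/√(1−ζ²) = 4.27 rad/s.
t_s ≈ 4/(ζω_n) = 4/(0.311·4.27) = 3.01 s.

t_s ≈ 3.01 s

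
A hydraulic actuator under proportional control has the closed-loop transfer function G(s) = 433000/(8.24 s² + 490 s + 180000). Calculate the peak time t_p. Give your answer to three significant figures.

t_p ≈ 0.0217 s

Dividing through by 8.24: denominator becomes s² + 59.47 s + 21840.
So ω_n = √21840 = 148 rad/s and ζ = 59.47/(2·148) = 0.201.
ω_d = 148·√(1 − 0.201²) = 145 rad/s. t_p = π/ω_d = 0.0217 s.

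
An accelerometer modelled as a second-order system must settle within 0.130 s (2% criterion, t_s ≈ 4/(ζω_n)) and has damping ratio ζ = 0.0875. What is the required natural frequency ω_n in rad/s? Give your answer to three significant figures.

ω_n ≈ 352 rad/s

Rearranging t_s ≈ 4/(ζω_n) gives ω_n = 4/(ζ·t_s) = 4/(0.0875 × 0.130) = 352 rad/s.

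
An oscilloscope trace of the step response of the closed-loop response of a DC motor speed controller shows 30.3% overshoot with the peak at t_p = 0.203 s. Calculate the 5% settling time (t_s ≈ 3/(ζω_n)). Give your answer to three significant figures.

t_s ≈ 0.510 s

From the overshoot, ζ = −ln(OS)/√(π²+ln²(OS)) = 0.355.
t_p = π/ω_d ⇒ ω_d = 15.5 rad/s; then ω_n = ω_d/√(1−ζ²) = 16.6 rad/s.
t_s ≈ 3/(ζω_n) = 3/(0.355·16.6) = 0.510 s.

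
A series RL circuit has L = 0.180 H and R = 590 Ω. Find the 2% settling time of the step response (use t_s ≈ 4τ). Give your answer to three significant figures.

t_s ≈ 0.00122 s

τ = L/R = 0.180/590 = 0.000305 s.
t_s ≈ 4τ = 0.00122 s.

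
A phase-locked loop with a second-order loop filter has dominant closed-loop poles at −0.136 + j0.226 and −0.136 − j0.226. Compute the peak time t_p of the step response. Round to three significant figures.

t_p ≈ 13.9 s

t_p = π/ω_d with ω_d = 0.226 (the imaginary part), so t_p = 13.9 s.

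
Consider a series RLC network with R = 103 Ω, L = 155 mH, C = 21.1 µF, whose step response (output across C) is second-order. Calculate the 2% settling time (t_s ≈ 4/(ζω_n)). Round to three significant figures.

For a series RLC circuit (capacitor voltage as output), ω_n = 1/√(LC) = 1/√(155 mH · 21.1 µF) = 553 rad/s.
ζ = (R/2)·√(C/L) = (103/2)·√(21.1 µF/155 mH) = 0.601.
t_s ≈ 4/(ζω_n) = 0.0120 s.

t_s ≈ 0.0120 s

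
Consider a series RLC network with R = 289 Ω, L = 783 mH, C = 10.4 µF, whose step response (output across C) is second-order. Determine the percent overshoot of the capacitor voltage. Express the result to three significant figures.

%OS ≈ 14.3%

For a series RLC circuit (capacitor voltage as output), ω_n = 1/√(LC) = 1/√(783 mH · 10.4 µF) = 350 rad/s.
ζ = (R/2)·√(C/L) = (289/2)·√(10.4 µF/783 mH) = 0.527.
Overshoot: exp(−π·0.527/√(1−0.527²)) = 0.143, i.e. 14.3%.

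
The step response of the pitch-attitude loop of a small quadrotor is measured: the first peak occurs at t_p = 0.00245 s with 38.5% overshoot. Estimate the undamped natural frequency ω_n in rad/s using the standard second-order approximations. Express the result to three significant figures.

From the overshoot, ζ = −ln(OS)/√(π²+ln²(OS)) = 0.291.
t_p = π/ω_d ⇒ ω_d = 1280 rad/s; then ω_n = ω_d/√(1−ζ²) = 1340 rad/s.

ω_n ≈ 1340 rad/s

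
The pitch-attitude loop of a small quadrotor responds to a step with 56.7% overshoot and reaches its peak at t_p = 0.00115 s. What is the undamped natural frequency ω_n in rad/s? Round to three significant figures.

ω_n ≈ 2780 rad/s

From the overshoot, ζ = −ln(OS)/√(π²+ln²(OS)) = 0.178.
From t_p = π/ω_d, ω_d = π/0.00115 = 2730 rad/s, so ω_n = ω_d/√(1−ζ²) = 2780 rad/s.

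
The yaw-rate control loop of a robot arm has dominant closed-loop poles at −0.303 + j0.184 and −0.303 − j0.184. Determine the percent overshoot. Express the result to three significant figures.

With σ = 0.303, ω_d = 0.184: ω_n = √(σ²+ω_d²) = 0.354 rad/s, ζ = σ/ω_n = 0.855.
Overshoot: exp(−π·0.855/√(1−0.855²)) = 0.00567, i.e. 0.567%.

%OS ≈ 0.567%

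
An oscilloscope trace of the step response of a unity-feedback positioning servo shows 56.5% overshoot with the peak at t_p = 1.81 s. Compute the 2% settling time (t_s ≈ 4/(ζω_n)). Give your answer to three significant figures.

t_s ≈ 12.7 s

The overshoot fixes ζ = −ln(OS)/√(π²+ln²(OS)) = 0.179.
t_p = π/ω_d ⇒ ω_d = 1.74 rad/s; then ω_n = ω_d/√(1−ζ²) = 1.76 rad/s.
t_s ≈ 4/(ζω_n) = 4/(0.179·1.76) = 12.7 s.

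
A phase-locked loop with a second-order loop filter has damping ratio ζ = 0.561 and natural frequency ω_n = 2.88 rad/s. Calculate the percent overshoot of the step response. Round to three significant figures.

For an underdamped second-order system, %OS = 100·exp(−πζ/√(1−ζ²)).
πζ/√(1−ζ²) = π·0.561/√(1−0.315) = 2.129, so %OS = 100·e^(−2.129) = 11.9%.

%OS ≈ 11.9%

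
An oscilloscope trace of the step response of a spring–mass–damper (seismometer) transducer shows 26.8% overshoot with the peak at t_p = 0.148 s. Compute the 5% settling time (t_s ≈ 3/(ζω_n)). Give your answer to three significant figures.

t_s ≈ 0.337 s

ζ from %OS: ζ = |ln 0.268|/√(π²+ln²0.268) = 0.387.
t_p = π/ω_d ⇒ ω_d = 21.2 rad/s; then ω_n = ω_d/√(1−ζ²) = 23.0 rad/s.
t_s ≈ 3/(ζω_n) = 3/(0.387·23.0) = 0.337 s.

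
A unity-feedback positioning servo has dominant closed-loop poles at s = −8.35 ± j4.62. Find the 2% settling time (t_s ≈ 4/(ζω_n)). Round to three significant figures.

For poles at −σ ± jω_d, ζω_n = σ = 8.35, so t_s ≈ 4/σ = 0.479 s.

t_s ≈ 0.479 s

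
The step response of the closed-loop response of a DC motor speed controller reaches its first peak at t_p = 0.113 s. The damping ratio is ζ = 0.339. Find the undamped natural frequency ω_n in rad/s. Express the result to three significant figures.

Peak time t_p = π/ω_d, so ω_d = π/t_p = π/0.113 = 27.8 rad/s.
ω_n = ω_d/√(1−ζ²) = 27.8/√0.885 = 29.6 rad/s.

ω_n ≈ 29.6 rad/s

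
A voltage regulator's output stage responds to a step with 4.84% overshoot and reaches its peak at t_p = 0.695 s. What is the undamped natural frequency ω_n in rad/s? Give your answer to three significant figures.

ω_n ≈ 6.28 rad/s

The overshoot fixes ζ = −ln(OS)/√(π²+ln²(OS)) = 0.694.
t_p = π/ω_d ⇒ ω_d = 4.52 rad/s; then ω_n = ω_d/√(1−ζ²) = 6.28 rad/s.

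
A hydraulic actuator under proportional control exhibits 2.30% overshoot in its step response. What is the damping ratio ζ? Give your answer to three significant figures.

ζ ≈ 0.768

ζ = −ln(OS)/√(π² + (ln OS)²). With OS = 0.0230, ln OS = −3.772 and ζ = 3.772/4.909 = 0.768.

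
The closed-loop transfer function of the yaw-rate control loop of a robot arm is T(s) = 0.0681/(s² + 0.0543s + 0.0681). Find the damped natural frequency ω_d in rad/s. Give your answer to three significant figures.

ω_d ≈ 0.260 rad/s

Matching coefficients with s² + 2ζω_n s + ω_n² gives ω_n² = 0.0681 ⇒ ω_n = 0.261 rad/s, and ζ = 0.0543/(2ω_n) = 0.104.
ω_d = ω_n√(1−ζ²) = 0.260 rad/s.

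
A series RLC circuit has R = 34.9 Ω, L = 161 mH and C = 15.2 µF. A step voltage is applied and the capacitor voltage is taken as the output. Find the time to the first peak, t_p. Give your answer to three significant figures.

For a series RLC circuit (capacitor voltage as output), ω_n = 1/√(LC) = 1/√(161 mH · 15.2 µF) = 639 rad/s.
ζ = (R/2)·√(C/L) = (34.9/2)·√(15.2 µF/161 mH) = 0.170.
ω_d = ω_n√(1−ζ²) = 630 rad/s. t_p = π/ω_d = 0.00499 s.

t_p ≈ 0.00499 s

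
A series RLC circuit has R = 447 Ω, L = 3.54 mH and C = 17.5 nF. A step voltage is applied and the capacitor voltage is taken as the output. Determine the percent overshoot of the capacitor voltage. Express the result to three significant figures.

%OS ≈ 16.5%

For a series RLC circuit (capacitor voltage as output), ω_n = 1/√(LC) = 1/√(3.54 mH · 17.5 nF) = 127000 rad/s.
ζ = (R/2)·√(C/L) = (447/2)·√(17.5 nF/3.54 mH) = 0.497.
%OS = 100·exp(−πζ/√(1−ζ²)) = 16.5%.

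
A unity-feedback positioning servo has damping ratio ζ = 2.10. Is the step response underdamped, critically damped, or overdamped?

Since ζ = 2.10 > 1, the system is overdamped.

overdamped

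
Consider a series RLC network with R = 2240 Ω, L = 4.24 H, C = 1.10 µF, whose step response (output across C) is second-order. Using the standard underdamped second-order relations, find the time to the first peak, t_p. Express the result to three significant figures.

t_p ≈ 0.00826 s

For a series RLC circuit (capacitor voltage as output), ω_n = 1/√(LC) = 1/√(4.24 H · 1.10 µF) = 463 rad/s.
ζ = (R/2)·√(C/L) = (2240/2)·√(1.10 µF/4.24 H) = 0.570.
ω_d = ω_n√(1−ζ²) = 380 rad/s. t_p = π/ω_d = 0.00826 s.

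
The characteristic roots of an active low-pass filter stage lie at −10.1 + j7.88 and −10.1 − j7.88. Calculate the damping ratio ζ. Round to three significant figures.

ζ ≈ 0.788

With σ = 10.1, ω_d = 7.88: ω_n = √(σ²+ω_d²) = 12.8 rad/s, ζ = σ/ω_n = 0.788.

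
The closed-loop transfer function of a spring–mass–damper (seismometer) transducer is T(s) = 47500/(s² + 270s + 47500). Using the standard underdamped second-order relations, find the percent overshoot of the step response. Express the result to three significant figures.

Comparing the denominator to s² + 2ζω_n s + ω_n²: ω_n = √47500 = 218 rad/s, and 2ζω_n = 270 so ζ = 270/(2·218) = 0.619.
%OS = 100 e^{−πζ/√(1−ζ²)} with ζ = 0.619 gives 8.38%.

%OS ≈ 8.38%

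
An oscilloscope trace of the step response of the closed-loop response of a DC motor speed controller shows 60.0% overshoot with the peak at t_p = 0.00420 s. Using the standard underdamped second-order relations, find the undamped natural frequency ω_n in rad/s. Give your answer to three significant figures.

ω_n ≈ 758 rad/s

ζ from %OS: ζ = |ln 0.600|/√(π²+ln²0.600) = 0.160.
From t_p = π/ω_d, ω_d = π/0.00420 = 748 rad/s, so ω_n = ω_d/√(1−ζ²) = 758 rad/s.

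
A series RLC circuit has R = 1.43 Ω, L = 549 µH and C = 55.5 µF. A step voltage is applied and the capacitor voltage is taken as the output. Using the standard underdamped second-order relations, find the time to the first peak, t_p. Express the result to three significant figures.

t_p ≈ 0.000563 s

For a series RLC circuit (capacitor voltage as output), ω_n = 1/√(LC) = 1/√(549 µH · 55.5 µF) = 5730 rad/s.
ζ = (R/2)·√(C/L) = (1.43/2)·√(55.5 µF/549 µH) = 0.227.
The damped frequency ω_d = ω_n√(1−ζ²) = 5580 rad/s. t_p = π/ω_d = 0.000563 s.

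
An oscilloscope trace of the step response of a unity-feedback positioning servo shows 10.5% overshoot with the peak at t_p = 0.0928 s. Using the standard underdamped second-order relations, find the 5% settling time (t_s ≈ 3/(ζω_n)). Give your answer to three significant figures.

The overshoot fixes ζ = −ln(OS)/√(π²+ln²(OS)) = 0.583.
From t_p = π/ω_d, ω_d = π/0.0928 = 33.9 rad/s, so ω_n = ω_d/√(1−ζ²) = 41.7 rad/s.
t_s ≈ 3/(ζω_n) = 3/(0.583·41.7) = 0.124 s.

t_s ≈ 0.124 s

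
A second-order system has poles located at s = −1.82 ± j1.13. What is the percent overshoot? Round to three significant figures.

With σ = 1.82, ω_d = 1.13: ω_n = √(σ²+ω_d²) = 2.14 rad/s, ζ = σ/ω_n = 0.850.
%OS = 100 e^{−πζ/√(1−ζ²)} with ζ = 0.850 gives 0.635%.

%OS ≈ 0.635%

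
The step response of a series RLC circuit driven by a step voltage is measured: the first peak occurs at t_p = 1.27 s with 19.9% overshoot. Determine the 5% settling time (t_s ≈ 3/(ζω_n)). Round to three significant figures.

From the overshoot, ζ = −ln(OS)/√(π²+ln²(OS)) = 0.457.
t_p = π/ω_d ⇒ ω_d = 2.47 rad/s; then ω_n = ω_d/√(1−ζ²) = 2.78 rad/s.
t_s ≈ 3/(ζω_n) = 3/(0.457·2.78) = 2.36 s.

t_s ≈ 2.36 s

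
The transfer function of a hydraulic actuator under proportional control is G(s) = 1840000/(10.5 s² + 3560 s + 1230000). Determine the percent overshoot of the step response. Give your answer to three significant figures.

%OS ≈ 16.7%

Dividing through by 10.5: denominator becomes s² + 339.0 s + 117100.
So ω_n = √117100 = 342 rad/s and ζ = 339.0/(2·342) = 0.495.
Overshoot: exp(−π·0.495/√(1−0.495²)) = 0.167, i.e. 16.7%.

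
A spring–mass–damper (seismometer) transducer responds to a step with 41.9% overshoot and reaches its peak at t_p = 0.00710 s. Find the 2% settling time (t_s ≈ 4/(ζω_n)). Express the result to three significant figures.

t_s ≈ 0.0326 s

ζ from %OS: ζ = |ln 0.419|/√(π²+ln²0.419) = 0.267.
From t_p = π/ω_d, ω_d = π/0.00710 = 442 rad/s, so ω_n = ω_d/√(1−ζ²) = 459 rad/s.
t_s ≈ 4/(ζω_n) = 4/(0.267·459) = 0.0326 s.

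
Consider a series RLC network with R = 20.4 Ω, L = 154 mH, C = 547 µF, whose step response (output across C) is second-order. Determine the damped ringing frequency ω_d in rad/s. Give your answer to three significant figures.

For a series RLC circuit (capacitor voltage as output), ω_n = 1/√(LC) = 1/√(154 mH · 547 µF) = 109 rad/s.
ζ = (R/2)·√(C/L) = (20.4/2)·√(547 µF/154 mH) = 0.608.
ω_d = 109·√(1 − 0.608²) = 86.5 rad/s.

ω_d ≈ 86.5 rad/s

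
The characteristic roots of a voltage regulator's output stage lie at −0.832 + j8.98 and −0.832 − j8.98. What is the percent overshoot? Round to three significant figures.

%OS ≈ 74.7%

With σ = 0.832, ω_d = 8.98: ω_n = √(σ²+ω_d²) = 9.02 rad/s, ζ = σ/ω_n = 0.0923.
%OS = 100 e^{−πζ/√(1−ζ²)} with ζ = 0.0923 gives 74.7%.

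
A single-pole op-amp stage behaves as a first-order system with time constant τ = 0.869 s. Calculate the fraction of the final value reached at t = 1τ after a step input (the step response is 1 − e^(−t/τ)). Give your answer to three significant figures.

y(t)/y_∞ = 1 − e^(−t/τ) = 1 − e^(−1) = 1 − e^(−1.00) = 0.632.

y/y_∞ ≈ 0.632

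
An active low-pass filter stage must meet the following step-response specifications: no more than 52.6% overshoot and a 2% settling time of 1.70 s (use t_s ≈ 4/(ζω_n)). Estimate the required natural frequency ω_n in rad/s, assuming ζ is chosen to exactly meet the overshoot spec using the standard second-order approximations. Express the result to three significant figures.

Inverting the overshoot relation: ζ = |ln 0.526|/√(π² + ln²0.526) = 0.200.
Then ω_n = 4/(ζ t_s) = 4/(0.200 × 1.70) = 11.7 rad/s.

ω_n ≈ 11.7 rad/s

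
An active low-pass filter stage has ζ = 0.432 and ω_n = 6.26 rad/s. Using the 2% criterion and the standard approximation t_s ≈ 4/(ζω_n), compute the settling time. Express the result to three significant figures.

t_s ≈ 1.48 s

t_s ≈ 4/(ζω_n) = 4/(0.432 × 6.26) = 1.48 s.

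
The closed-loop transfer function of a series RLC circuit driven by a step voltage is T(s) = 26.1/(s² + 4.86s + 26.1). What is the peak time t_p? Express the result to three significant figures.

t_p ≈ 0.699 s

ω_n = √26.1 = 5.11 rad/s; ζ = 4.86/(2·5.11) = 0.476.
ω_d = 5.11·√(1 − 0.476²) = 4.49 rad/s. Then t_p = π/ω_d = 0.699 s.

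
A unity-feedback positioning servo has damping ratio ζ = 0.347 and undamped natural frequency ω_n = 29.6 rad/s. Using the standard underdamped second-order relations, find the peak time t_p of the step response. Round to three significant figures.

The damped frequency is ω_d = ω_n√(1−ζ²) = 29.6·√(1−0.120) = 27.8 rad/s.
Peak time t_p = π/ω_d = π/27.8 = 0.113 s.

t_p ≈ 0.113 s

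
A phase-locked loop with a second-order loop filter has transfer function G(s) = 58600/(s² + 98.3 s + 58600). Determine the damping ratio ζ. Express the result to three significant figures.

Matching coefficients with s² + 2ζω_n s + ω_n² gives ω_n² = 58600 ⇒ ω_n = 242 rad/s, and ζ = 98.3/(2ω_n) = 0.203.

ζ ≈ 0.203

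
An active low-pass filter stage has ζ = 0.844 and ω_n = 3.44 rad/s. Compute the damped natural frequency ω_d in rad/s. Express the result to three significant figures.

ω_d ≈ 1.85 rad/s

ω_d = ω_n√(1−ζ²) = 3.44·√0.288 = 1.85 rad/s.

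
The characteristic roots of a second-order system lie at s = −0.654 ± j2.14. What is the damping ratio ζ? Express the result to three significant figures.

ζ ≈ 0.292

|pole| = ω_n = √(0.654² + 2.14²) = 2.24 rad/s; ζ = cos θ = σ/ω_n = 0.292.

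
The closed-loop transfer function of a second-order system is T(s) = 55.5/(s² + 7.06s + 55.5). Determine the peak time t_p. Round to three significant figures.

t_p ≈ 0.479 s

ω_n = √55.5 = 7.45 rad/s; ζ = 7.06/(2·7.45) = 0.474.
ω_d = ω_n√(1−ζ²) = 6.56 rad/s. Then t_p = π/ω_d = 0.479 s.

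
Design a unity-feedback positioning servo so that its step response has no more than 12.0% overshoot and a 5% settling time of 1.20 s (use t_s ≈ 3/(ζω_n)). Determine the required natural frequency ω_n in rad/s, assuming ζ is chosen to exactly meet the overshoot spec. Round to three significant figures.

Inverting the overshoot relation: ζ = |ln 0.120|/√(π² + ln²0.120) = 0.559.
Then ω_n = 3/(ζ t_s) = 3/(0.559 × 1.20) = 4.47 rad/s.

ω_n ≈ 4.47 rad/s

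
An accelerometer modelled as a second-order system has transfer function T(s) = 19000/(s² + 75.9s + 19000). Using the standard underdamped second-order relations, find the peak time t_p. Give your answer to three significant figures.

Comparing the denominator to s² + 2ζω_n s + ω_n²: ω_n = √19000 = 138 rad/s, and 2ζω_n = 75.9 so ζ = 75.9/(2·138) = 0.275.
The damped frequency ω_d = ω_n√(1−ζ²) = 133 rad/s. Then t_p = π/ω_d = 0.0237 s.

t_p ≈ 0.0237 s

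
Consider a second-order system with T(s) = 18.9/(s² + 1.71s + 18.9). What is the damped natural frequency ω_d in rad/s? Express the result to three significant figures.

ω_n = √18.9 = 4.35 rad/s; ζ = 1.71/(2·4.35) = 0.197.
The damped frequency ω_d = ω_n√(1−ζ²) = 4.26 rad/s.

ω_d ≈ 4.26 rad/s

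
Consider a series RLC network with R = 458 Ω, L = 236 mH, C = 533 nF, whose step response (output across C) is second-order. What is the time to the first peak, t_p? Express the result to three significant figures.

For a series RLC circuit (capacitor voltage as output), ω_n = 1/√(LC) = 1/√(236 mH · 533 nF) = 2820 rad/s.
ζ = (R/2)·√(C/L) = (458/2)·√(533 nF/236 mH) = 0.344.
ω_d = 2820·√(1 − 0.344²) = 2650 rad/s. t_p = π/ω_d = 0.00119 s.

t_p ≈ 0.00119 s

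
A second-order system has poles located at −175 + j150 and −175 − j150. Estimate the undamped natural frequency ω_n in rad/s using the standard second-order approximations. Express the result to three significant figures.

ω_n ≈ 230 rad/s

|pole| = ω_n = √(175² + 150²) = 230 rad/s; ζ = cos θ = σ/ω_n = 0.759.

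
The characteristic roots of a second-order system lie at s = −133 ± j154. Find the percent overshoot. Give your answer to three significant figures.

%OS ≈ 6.63%

With σ = 133, ω_d = 154: ω_n = √(σ²+ω_d²) = 203 rad/s, ζ = σ/ω_n = 0.654.
Overshoot: exp(−π·0.654/√(1−0.654²)) = 0.0663, i.e. 6.63%.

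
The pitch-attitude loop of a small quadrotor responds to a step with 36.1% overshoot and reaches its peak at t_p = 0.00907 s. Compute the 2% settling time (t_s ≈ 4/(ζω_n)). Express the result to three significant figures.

t_s ≈ 0.0356 s

From the overshoot, ζ = −ln(OS)/√(π²+ln²(OS)) = 0.308.
t_p = π/ω_d ⇒ ω_d = 346 rad/s; then ω_n = ω_d/√(1−ζ²) = 364 rad/s.
t_s ≈ 4/(ζω_n) = 4/(0.308·364) = 0.0356 s.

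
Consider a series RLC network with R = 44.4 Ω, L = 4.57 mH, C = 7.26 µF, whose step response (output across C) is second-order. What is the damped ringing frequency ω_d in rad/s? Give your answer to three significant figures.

For a series RLC circuit (capacitor voltage as output), ω_n = 1/√(LC) = 1/√(4.57 mH · 7.26 µF) = 5490 rad/s.
ζ = (R/2)·√(C/L) = (44.4/2)·√(7.26 µF/4.57 mH) = 0.885.
The damped frequency ω_d = ω_n√(1−ζ²) = 2560 rad/s.

ω_d ≈ 2560 rad/s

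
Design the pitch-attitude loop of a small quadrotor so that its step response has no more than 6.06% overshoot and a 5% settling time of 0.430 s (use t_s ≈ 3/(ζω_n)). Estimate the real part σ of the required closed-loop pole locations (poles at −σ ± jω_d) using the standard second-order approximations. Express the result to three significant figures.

The settling-time spec alone fixes σ = ζω_n = 3/t_s = 3/0.430 = 6.98.
(Overshoot then fixes ζ = 0.666 and hence ω_d = σ·√(1−ζ²)/ζ = 7.82 rad/s.)

σ ≈ 6.98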